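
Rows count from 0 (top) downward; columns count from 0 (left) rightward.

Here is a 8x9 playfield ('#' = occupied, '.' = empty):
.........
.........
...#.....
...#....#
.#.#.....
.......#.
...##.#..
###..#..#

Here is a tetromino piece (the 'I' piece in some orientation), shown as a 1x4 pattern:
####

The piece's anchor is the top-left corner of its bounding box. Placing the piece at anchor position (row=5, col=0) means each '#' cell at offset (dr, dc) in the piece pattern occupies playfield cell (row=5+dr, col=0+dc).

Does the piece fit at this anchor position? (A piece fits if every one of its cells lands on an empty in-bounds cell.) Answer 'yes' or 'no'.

Check each piece cell at anchor (5, 0):
  offset (0,0) -> (5,0): empty -> OK
  offset (0,1) -> (5,1): empty -> OK
  offset (0,2) -> (5,2): empty -> OK
  offset (0,3) -> (5,3): empty -> OK
All cells valid: yes

Answer: yes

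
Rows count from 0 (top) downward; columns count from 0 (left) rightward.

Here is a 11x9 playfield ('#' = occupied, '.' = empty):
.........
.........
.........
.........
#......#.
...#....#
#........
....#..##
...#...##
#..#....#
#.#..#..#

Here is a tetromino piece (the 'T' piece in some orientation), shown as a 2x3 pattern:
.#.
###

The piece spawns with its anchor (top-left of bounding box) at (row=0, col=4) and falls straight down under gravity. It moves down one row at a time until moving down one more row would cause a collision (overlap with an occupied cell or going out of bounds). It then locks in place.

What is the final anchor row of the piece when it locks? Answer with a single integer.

Answer: 5

Derivation:
Spawn at (row=0, col=4). Try each row:
  row 0: fits
  row 1: fits
  row 2: fits
  row 3: fits
  row 4: fits
  row 5: fits
  row 6: blocked -> lock at row 5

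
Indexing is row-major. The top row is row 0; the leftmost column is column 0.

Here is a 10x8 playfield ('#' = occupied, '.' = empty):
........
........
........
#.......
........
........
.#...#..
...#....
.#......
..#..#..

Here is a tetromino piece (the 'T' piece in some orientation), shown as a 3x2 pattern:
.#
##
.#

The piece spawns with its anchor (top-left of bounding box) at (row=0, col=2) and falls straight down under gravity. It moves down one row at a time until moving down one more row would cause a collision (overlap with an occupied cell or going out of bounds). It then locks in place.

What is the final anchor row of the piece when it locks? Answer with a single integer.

Answer: 4

Derivation:
Spawn at (row=0, col=2). Try each row:
  row 0: fits
  row 1: fits
  row 2: fits
  row 3: fits
  row 4: fits
  row 5: blocked -> lock at row 4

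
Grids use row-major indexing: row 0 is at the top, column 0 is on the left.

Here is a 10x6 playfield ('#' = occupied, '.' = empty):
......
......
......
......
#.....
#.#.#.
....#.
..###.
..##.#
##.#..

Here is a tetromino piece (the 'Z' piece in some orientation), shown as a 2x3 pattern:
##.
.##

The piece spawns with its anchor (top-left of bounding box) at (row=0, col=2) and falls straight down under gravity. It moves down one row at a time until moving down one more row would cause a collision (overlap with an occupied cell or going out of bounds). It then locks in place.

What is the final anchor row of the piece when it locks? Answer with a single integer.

Spawn at (row=0, col=2). Try each row:
  row 0: fits
  row 1: fits
  row 2: fits
  row 3: fits
  row 4: blocked -> lock at row 3

Answer: 3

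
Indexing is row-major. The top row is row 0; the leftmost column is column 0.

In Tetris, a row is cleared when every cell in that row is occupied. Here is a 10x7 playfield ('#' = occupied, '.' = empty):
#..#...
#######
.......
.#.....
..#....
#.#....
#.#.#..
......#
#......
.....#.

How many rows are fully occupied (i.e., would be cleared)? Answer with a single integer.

Answer: 1

Derivation:
Check each row:
  row 0: 5 empty cells -> not full
  row 1: 0 empty cells -> FULL (clear)
  row 2: 7 empty cells -> not full
  row 3: 6 empty cells -> not full
  row 4: 6 empty cells -> not full
  row 5: 5 empty cells -> not full
  row 6: 4 empty cells -> not full
  row 7: 6 empty cells -> not full
  row 8: 6 empty cells -> not full
  row 9: 6 empty cells -> not full
Total rows cleared: 1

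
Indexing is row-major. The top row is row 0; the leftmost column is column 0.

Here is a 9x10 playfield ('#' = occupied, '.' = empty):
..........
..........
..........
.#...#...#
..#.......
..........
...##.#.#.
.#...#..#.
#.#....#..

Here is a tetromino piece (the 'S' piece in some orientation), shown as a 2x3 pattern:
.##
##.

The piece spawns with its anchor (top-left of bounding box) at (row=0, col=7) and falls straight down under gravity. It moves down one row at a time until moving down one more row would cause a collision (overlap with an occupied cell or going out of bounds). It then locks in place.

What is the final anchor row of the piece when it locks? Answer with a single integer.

Spawn at (row=0, col=7). Try each row:
  row 0: fits
  row 1: fits
  row 2: fits
  row 3: blocked -> lock at row 2

Answer: 2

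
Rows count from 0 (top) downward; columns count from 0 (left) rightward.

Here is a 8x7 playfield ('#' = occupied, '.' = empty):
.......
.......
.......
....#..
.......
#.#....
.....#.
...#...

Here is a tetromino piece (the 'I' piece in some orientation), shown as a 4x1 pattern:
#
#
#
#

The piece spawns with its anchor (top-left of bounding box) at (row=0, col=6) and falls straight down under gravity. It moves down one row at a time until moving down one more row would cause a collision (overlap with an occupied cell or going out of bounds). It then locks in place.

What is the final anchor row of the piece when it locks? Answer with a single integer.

Answer: 4

Derivation:
Spawn at (row=0, col=6). Try each row:
  row 0: fits
  row 1: fits
  row 2: fits
  row 3: fits
  row 4: fits
  row 5: blocked -> lock at row 4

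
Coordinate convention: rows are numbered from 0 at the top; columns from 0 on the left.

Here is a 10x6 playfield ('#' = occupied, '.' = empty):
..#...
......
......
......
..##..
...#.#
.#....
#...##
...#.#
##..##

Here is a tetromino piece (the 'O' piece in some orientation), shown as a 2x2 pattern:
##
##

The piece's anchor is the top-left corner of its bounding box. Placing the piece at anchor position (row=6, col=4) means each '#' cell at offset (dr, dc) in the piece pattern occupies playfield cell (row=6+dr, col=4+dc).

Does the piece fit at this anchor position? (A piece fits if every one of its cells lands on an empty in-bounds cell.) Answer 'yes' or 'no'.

Answer: no

Derivation:
Check each piece cell at anchor (6, 4):
  offset (0,0) -> (6,4): empty -> OK
  offset (0,1) -> (6,5): empty -> OK
  offset (1,0) -> (7,4): occupied ('#') -> FAIL
  offset (1,1) -> (7,5): occupied ('#') -> FAIL
All cells valid: no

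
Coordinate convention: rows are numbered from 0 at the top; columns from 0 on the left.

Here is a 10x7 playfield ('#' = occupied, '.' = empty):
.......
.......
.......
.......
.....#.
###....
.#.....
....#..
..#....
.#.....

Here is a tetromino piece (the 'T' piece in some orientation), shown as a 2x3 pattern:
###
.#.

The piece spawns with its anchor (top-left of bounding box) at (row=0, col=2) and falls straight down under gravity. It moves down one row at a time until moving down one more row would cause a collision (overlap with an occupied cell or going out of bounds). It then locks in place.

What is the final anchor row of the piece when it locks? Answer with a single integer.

Answer: 4

Derivation:
Spawn at (row=0, col=2). Try each row:
  row 0: fits
  row 1: fits
  row 2: fits
  row 3: fits
  row 4: fits
  row 5: blocked -> lock at row 4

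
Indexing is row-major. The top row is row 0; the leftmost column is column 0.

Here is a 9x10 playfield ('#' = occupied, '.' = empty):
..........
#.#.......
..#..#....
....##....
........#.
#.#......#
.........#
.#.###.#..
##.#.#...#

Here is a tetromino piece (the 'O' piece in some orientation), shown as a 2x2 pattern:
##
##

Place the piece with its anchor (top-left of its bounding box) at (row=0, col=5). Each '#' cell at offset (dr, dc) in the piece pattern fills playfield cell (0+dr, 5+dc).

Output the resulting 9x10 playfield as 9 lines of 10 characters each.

Fill (0+0,5+0) = (0,5)
Fill (0+0,5+1) = (0,6)
Fill (0+1,5+0) = (1,5)
Fill (0+1,5+1) = (1,6)

Answer: .....##...
#.#..##...
..#..#....
....##....
........#.
#.#......#
.........#
.#.###.#..
##.#.#...#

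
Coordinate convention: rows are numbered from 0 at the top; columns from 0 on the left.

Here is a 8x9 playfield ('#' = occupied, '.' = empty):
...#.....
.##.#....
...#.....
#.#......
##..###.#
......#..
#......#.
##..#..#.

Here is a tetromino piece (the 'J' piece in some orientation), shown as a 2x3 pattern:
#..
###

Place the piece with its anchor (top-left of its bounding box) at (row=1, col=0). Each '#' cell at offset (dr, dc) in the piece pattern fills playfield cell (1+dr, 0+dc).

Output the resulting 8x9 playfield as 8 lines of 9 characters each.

Fill (1+0,0+0) = (1,0)
Fill (1+1,0+0) = (2,0)
Fill (1+1,0+1) = (2,1)
Fill (1+1,0+2) = (2,2)

Answer: ...#.....
###.#....
####.....
#.#......
##..###.#
......#..
#......#.
##..#..#.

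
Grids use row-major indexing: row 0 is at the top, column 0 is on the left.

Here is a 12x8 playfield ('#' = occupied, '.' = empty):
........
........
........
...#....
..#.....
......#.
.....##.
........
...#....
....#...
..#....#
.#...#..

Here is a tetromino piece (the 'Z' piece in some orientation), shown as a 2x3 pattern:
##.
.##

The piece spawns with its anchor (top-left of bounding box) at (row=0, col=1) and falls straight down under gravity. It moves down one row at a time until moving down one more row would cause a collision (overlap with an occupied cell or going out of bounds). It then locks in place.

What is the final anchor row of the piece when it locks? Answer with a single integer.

Spawn at (row=0, col=1). Try each row:
  row 0: fits
  row 1: fits
  row 2: blocked -> lock at row 1

Answer: 1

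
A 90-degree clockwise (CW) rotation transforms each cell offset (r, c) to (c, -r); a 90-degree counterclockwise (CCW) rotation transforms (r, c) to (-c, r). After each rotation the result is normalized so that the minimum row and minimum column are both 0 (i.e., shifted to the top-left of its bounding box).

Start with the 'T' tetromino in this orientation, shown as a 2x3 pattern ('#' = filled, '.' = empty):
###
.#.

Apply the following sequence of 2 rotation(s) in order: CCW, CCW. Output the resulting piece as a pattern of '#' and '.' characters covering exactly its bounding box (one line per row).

Start:
###
.#.
After rotation 1 (CCW):
#.
##
#.
After rotation 2 (CCW):
.#.
###

Answer: .#.
###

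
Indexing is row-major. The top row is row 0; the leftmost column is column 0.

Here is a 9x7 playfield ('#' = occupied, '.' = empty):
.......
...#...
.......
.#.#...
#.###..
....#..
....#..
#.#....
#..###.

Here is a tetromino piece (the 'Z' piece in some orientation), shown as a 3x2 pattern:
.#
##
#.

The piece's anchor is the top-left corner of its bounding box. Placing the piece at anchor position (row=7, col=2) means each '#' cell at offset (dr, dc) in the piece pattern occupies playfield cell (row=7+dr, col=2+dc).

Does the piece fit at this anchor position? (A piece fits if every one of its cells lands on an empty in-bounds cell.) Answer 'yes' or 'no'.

Answer: no

Derivation:
Check each piece cell at anchor (7, 2):
  offset (0,1) -> (7,3): empty -> OK
  offset (1,0) -> (8,2): empty -> OK
  offset (1,1) -> (8,3): occupied ('#') -> FAIL
  offset (2,0) -> (9,2): out of bounds -> FAIL
All cells valid: no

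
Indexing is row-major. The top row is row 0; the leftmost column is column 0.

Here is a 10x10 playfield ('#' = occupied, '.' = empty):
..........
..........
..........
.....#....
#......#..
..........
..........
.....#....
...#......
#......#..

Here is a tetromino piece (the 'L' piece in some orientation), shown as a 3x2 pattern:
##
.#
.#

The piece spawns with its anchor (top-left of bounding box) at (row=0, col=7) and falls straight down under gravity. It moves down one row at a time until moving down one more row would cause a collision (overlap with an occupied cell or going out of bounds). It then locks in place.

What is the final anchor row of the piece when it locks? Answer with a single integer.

Spawn at (row=0, col=7). Try each row:
  row 0: fits
  row 1: fits
  row 2: fits
  row 3: fits
  row 4: blocked -> lock at row 3

Answer: 3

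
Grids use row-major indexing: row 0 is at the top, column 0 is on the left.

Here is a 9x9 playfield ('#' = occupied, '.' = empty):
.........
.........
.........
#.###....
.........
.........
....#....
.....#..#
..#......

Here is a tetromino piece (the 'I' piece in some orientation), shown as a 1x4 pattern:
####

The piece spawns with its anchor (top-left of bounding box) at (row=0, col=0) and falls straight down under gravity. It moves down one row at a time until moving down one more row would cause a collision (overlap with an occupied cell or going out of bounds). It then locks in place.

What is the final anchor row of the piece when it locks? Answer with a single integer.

Spawn at (row=0, col=0). Try each row:
  row 0: fits
  row 1: fits
  row 2: fits
  row 3: blocked -> lock at row 2

Answer: 2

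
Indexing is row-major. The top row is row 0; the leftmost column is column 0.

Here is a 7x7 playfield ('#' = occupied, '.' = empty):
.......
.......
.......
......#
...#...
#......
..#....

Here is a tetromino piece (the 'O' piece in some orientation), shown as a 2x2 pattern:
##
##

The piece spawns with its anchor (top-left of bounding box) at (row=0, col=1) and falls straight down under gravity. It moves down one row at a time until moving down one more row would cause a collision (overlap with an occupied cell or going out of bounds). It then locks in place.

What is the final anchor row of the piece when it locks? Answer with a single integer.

Spawn at (row=0, col=1). Try each row:
  row 0: fits
  row 1: fits
  row 2: fits
  row 3: fits
  row 4: fits
  row 5: blocked -> lock at row 4

Answer: 4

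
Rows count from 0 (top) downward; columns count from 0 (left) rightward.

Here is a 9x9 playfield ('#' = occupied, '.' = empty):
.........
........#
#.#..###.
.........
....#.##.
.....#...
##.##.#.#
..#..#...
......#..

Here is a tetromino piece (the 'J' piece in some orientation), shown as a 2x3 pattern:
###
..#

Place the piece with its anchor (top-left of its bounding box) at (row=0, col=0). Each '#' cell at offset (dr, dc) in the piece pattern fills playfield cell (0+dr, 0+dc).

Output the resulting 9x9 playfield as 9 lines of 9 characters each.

Answer: ###......
..#.....#
#.#..###.
.........
....#.##.
.....#...
##.##.#.#
..#..#...
......#..

Derivation:
Fill (0+0,0+0) = (0,0)
Fill (0+0,0+1) = (0,1)
Fill (0+0,0+2) = (0,2)
Fill (0+1,0+2) = (1,2)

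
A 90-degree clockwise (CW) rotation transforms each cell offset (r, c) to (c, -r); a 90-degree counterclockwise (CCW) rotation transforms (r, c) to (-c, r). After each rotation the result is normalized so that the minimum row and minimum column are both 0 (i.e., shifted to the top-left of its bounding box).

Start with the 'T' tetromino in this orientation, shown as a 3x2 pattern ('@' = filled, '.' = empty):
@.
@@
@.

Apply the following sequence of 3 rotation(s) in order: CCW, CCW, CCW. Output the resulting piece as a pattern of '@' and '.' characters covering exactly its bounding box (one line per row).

Answer: @@@
.@.

Derivation:
Start:
@.
@@
@.
After rotation 1 (CCW):
.@.
@@@
After rotation 2 (CCW):
.@
@@
.@
After rotation 3 (CCW):
@@@
.@.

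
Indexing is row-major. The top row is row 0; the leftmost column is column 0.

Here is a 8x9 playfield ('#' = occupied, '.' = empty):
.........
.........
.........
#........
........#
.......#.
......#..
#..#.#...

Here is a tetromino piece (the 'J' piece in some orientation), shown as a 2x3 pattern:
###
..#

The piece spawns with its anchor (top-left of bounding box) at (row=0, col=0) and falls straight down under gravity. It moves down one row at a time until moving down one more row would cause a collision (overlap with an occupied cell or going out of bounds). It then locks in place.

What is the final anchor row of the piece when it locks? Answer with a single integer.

Answer: 2

Derivation:
Spawn at (row=0, col=0). Try each row:
  row 0: fits
  row 1: fits
  row 2: fits
  row 3: blocked -> lock at row 2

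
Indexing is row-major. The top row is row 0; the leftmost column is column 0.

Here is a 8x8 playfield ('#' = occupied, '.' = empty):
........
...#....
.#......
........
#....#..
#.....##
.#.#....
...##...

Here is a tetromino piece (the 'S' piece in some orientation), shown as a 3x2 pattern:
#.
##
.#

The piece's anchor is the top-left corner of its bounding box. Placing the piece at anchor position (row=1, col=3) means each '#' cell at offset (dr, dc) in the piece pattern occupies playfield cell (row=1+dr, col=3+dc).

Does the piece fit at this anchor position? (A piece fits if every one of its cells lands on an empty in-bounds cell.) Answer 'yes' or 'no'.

Answer: no

Derivation:
Check each piece cell at anchor (1, 3):
  offset (0,0) -> (1,3): occupied ('#') -> FAIL
  offset (1,0) -> (2,3): empty -> OK
  offset (1,1) -> (2,4): empty -> OK
  offset (2,1) -> (3,4): empty -> OK
All cells valid: no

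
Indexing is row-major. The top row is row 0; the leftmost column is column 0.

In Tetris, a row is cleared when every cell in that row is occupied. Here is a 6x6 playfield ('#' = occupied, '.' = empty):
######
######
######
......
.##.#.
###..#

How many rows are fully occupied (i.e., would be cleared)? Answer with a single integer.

Check each row:
  row 0: 0 empty cells -> FULL (clear)
  row 1: 0 empty cells -> FULL (clear)
  row 2: 0 empty cells -> FULL (clear)
  row 3: 6 empty cells -> not full
  row 4: 3 empty cells -> not full
  row 5: 2 empty cells -> not full
Total rows cleared: 3

Answer: 3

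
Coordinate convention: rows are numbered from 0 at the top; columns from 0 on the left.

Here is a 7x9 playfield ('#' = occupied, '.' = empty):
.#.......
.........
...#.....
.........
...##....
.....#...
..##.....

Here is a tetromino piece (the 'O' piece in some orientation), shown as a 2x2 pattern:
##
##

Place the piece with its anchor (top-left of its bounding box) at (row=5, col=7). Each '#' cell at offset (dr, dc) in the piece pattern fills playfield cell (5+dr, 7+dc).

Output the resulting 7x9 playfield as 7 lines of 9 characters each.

Answer: .#.......
.........
...#.....
.........
...##....
.....#.##
..##...##

Derivation:
Fill (5+0,7+0) = (5,7)
Fill (5+0,7+1) = (5,8)
Fill (5+1,7+0) = (6,7)
Fill (5+1,7+1) = (6,8)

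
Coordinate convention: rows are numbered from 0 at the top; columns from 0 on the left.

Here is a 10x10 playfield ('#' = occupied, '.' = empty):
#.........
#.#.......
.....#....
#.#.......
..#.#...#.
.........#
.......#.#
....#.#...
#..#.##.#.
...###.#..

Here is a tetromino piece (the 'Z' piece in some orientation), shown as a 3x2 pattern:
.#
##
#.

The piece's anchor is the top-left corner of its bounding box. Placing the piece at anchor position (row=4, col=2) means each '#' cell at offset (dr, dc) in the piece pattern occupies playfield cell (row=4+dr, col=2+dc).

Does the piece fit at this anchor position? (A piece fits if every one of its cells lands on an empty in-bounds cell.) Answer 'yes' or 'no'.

Check each piece cell at anchor (4, 2):
  offset (0,1) -> (4,3): empty -> OK
  offset (1,0) -> (5,2): empty -> OK
  offset (1,1) -> (5,3): empty -> OK
  offset (2,0) -> (6,2): empty -> OK
All cells valid: yes

Answer: yes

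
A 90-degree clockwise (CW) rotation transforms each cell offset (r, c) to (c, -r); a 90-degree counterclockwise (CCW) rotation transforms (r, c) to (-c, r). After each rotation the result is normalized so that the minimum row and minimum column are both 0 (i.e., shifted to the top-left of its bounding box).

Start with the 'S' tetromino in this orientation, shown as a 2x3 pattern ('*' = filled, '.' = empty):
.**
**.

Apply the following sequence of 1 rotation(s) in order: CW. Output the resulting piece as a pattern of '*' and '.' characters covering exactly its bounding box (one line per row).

Start:
.**
**.
After rotation 1 (CW):
*.
**
.*

Answer: *.
**
.*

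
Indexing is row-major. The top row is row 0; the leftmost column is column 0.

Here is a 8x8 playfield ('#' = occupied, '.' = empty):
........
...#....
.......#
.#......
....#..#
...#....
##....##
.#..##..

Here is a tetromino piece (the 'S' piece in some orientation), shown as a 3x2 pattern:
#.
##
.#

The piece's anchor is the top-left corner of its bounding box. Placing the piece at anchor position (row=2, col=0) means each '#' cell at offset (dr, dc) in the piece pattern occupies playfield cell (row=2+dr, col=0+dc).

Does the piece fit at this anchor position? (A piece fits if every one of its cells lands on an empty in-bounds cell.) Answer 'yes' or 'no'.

Check each piece cell at anchor (2, 0):
  offset (0,0) -> (2,0): empty -> OK
  offset (1,0) -> (3,0): empty -> OK
  offset (1,1) -> (3,1): occupied ('#') -> FAIL
  offset (2,1) -> (4,1): empty -> OK
All cells valid: no

Answer: no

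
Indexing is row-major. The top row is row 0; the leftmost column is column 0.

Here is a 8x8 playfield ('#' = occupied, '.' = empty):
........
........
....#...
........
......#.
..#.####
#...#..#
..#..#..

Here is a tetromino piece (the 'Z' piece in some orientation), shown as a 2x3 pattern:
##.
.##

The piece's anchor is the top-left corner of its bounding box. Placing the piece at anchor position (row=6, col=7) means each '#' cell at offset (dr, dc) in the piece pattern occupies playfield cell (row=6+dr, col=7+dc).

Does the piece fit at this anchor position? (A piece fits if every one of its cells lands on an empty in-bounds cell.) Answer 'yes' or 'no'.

Check each piece cell at anchor (6, 7):
  offset (0,0) -> (6,7): occupied ('#') -> FAIL
  offset (0,1) -> (6,8): out of bounds -> FAIL
  offset (1,1) -> (7,8): out of bounds -> FAIL
  offset (1,2) -> (7,9): out of bounds -> FAIL
All cells valid: no

Answer: no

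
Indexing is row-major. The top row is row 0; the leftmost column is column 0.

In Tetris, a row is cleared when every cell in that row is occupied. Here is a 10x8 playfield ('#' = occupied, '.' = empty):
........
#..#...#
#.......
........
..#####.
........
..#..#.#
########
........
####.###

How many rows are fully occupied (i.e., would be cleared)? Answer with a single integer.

Check each row:
  row 0: 8 empty cells -> not full
  row 1: 5 empty cells -> not full
  row 2: 7 empty cells -> not full
  row 3: 8 empty cells -> not full
  row 4: 3 empty cells -> not full
  row 5: 8 empty cells -> not full
  row 6: 5 empty cells -> not full
  row 7: 0 empty cells -> FULL (clear)
  row 8: 8 empty cells -> not full
  row 9: 1 empty cell -> not full
Total rows cleared: 1

Answer: 1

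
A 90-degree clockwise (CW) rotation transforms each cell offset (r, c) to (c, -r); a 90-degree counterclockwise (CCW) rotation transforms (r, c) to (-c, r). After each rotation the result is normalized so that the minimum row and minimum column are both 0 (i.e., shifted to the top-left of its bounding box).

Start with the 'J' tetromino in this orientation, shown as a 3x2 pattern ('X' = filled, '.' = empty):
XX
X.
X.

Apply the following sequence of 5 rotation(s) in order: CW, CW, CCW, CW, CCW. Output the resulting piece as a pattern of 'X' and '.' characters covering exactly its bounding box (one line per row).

Answer: XXX
..X

Derivation:
Start:
XX
X.
X.
After rotation 1 (CW):
XXX
..X
After rotation 2 (CW):
.X
.X
XX
After rotation 3 (CCW):
XXX
..X
After rotation 4 (CW):
.X
.X
XX
After rotation 5 (CCW):
XXX
..X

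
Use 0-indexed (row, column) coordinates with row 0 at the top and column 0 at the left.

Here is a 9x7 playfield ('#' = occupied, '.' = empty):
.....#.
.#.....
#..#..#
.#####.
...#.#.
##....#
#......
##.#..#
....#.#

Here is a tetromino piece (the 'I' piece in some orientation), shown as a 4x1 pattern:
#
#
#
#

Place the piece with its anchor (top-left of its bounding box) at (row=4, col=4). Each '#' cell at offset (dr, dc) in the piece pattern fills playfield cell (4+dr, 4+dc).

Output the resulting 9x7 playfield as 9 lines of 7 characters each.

Fill (4+0,4+0) = (4,4)
Fill (4+1,4+0) = (5,4)
Fill (4+2,4+0) = (6,4)
Fill (4+3,4+0) = (7,4)

Answer: .....#.
.#.....
#..#..#
.#####.
...###.
##..#.#
#...#..
##.##.#
....#.#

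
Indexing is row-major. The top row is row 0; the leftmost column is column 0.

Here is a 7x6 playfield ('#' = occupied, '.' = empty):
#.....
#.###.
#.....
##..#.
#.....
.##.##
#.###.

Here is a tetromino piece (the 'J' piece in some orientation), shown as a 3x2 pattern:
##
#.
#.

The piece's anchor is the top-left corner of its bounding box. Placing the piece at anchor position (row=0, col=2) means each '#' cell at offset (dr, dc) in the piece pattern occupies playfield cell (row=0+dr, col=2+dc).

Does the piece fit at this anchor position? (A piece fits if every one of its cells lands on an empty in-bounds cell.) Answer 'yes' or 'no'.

Check each piece cell at anchor (0, 2):
  offset (0,0) -> (0,2): empty -> OK
  offset (0,1) -> (0,3): empty -> OK
  offset (1,0) -> (1,2): occupied ('#') -> FAIL
  offset (2,0) -> (2,2): empty -> OK
All cells valid: no

Answer: no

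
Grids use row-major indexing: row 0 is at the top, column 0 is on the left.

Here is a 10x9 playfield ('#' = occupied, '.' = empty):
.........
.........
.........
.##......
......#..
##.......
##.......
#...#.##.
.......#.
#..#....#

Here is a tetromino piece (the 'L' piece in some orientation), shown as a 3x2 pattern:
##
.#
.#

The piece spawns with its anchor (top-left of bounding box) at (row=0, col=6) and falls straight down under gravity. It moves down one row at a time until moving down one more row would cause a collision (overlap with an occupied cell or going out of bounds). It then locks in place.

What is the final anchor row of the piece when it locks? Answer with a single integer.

Answer: 3

Derivation:
Spawn at (row=0, col=6). Try each row:
  row 0: fits
  row 1: fits
  row 2: fits
  row 3: fits
  row 4: blocked -> lock at row 3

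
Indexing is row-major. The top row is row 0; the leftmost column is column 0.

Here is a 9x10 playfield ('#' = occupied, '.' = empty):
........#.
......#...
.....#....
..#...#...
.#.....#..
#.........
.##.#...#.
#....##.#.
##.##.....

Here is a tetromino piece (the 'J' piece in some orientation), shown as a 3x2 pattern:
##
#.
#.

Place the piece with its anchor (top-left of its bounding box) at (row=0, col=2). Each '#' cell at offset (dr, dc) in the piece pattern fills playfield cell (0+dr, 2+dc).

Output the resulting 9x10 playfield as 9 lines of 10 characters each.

Fill (0+0,2+0) = (0,2)
Fill (0+0,2+1) = (0,3)
Fill (0+1,2+0) = (1,2)
Fill (0+2,2+0) = (2,2)

Answer: ..##....#.
..#...#...
..#..#....
..#...#...
.#.....#..
#.........
.##.#...#.
#....##.#.
##.##.....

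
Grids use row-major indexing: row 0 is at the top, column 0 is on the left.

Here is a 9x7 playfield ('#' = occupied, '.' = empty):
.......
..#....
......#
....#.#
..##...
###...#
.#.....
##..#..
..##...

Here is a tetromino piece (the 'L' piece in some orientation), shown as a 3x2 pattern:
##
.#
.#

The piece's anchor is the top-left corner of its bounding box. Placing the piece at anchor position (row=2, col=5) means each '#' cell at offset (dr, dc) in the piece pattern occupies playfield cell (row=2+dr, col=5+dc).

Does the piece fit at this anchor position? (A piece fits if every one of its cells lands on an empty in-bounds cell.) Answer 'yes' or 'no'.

Answer: no

Derivation:
Check each piece cell at anchor (2, 5):
  offset (0,0) -> (2,5): empty -> OK
  offset (0,1) -> (2,6): occupied ('#') -> FAIL
  offset (1,1) -> (3,6): occupied ('#') -> FAIL
  offset (2,1) -> (4,6): empty -> OK
All cells valid: no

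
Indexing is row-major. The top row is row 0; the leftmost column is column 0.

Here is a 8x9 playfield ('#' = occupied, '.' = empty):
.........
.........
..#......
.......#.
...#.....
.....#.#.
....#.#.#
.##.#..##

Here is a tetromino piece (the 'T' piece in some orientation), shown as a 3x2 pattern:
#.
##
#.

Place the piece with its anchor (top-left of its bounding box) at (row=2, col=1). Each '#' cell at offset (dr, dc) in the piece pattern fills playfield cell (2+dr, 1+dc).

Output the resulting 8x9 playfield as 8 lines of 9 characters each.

Answer: .........
.........
.##......
.##....#.
.#.#.....
.....#.#.
....#.#.#
.##.#..##

Derivation:
Fill (2+0,1+0) = (2,1)
Fill (2+1,1+0) = (3,1)
Fill (2+1,1+1) = (3,2)
Fill (2+2,1+0) = (4,1)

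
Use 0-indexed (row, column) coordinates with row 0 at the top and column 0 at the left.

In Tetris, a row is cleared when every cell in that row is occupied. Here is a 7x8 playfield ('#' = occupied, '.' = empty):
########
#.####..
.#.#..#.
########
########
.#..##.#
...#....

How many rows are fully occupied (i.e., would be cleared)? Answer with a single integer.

Check each row:
  row 0: 0 empty cells -> FULL (clear)
  row 1: 3 empty cells -> not full
  row 2: 5 empty cells -> not full
  row 3: 0 empty cells -> FULL (clear)
  row 4: 0 empty cells -> FULL (clear)
  row 5: 4 empty cells -> not full
  row 6: 7 empty cells -> not full
Total rows cleared: 3

Answer: 3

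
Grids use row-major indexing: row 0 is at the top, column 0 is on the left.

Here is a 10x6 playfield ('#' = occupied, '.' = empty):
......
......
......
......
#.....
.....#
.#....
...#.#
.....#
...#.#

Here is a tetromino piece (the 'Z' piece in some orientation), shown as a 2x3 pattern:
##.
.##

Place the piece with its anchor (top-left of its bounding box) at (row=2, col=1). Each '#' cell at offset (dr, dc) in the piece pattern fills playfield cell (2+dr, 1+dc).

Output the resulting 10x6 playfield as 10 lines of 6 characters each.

Fill (2+0,1+0) = (2,1)
Fill (2+0,1+1) = (2,2)
Fill (2+1,1+1) = (3,2)
Fill (2+1,1+2) = (3,3)

Answer: ......
......
.##...
..##..
#.....
.....#
.#....
...#.#
.....#
...#.#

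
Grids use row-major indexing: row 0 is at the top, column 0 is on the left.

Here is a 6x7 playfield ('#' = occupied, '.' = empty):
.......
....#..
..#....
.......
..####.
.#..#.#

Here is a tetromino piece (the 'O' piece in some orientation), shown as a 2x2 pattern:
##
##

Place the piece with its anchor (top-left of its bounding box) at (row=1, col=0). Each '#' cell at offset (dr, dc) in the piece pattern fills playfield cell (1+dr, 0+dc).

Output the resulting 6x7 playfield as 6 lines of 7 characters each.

Fill (1+0,0+0) = (1,0)
Fill (1+0,0+1) = (1,1)
Fill (1+1,0+0) = (2,0)
Fill (1+1,0+1) = (2,1)

Answer: .......
##..#..
###....
.......
..####.
.#..#.#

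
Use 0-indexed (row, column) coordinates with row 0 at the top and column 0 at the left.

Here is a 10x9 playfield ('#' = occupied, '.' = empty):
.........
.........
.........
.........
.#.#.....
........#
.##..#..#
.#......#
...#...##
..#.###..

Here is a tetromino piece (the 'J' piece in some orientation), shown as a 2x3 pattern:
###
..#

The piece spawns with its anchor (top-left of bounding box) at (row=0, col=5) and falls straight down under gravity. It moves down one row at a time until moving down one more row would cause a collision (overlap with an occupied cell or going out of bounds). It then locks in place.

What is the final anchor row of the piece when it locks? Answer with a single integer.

Answer: 5

Derivation:
Spawn at (row=0, col=5). Try each row:
  row 0: fits
  row 1: fits
  row 2: fits
  row 3: fits
  row 4: fits
  row 5: fits
  row 6: blocked -> lock at row 5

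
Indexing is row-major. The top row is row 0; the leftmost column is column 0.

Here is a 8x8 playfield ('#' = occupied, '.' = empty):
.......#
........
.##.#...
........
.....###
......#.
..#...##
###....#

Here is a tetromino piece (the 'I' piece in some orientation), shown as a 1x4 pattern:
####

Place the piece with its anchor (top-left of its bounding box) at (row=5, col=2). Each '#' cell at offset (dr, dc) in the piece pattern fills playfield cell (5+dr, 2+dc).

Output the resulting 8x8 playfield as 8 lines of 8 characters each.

Fill (5+0,2+0) = (5,2)
Fill (5+0,2+1) = (5,3)
Fill (5+0,2+2) = (5,4)
Fill (5+0,2+3) = (5,5)

Answer: .......#
........
.##.#...
........
.....###
..#####.
..#...##
###....#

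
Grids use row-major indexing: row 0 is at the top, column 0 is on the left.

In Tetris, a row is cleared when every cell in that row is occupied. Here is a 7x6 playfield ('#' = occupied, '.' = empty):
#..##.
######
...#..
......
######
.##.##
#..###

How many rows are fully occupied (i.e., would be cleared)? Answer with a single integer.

Check each row:
  row 0: 3 empty cells -> not full
  row 1: 0 empty cells -> FULL (clear)
  row 2: 5 empty cells -> not full
  row 3: 6 empty cells -> not full
  row 4: 0 empty cells -> FULL (clear)
  row 5: 2 empty cells -> not full
  row 6: 2 empty cells -> not full
Total rows cleared: 2

Answer: 2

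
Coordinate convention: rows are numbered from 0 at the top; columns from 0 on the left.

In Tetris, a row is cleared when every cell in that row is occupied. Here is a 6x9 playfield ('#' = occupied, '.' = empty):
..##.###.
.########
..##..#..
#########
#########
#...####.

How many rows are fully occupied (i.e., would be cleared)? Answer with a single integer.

Answer: 2

Derivation:
Check each row:
  row 0: 4 empty cells -> not full
  row 1: 1 empty cell -> not full
  row 2: 6 empty cells -> not full
  row 3: 0 empty cells -> FULL (clear)
  row 4: 0 empty cells -> FULL (clear)
  row 5: 4 empty cells -> not full
Total rows cleared: 2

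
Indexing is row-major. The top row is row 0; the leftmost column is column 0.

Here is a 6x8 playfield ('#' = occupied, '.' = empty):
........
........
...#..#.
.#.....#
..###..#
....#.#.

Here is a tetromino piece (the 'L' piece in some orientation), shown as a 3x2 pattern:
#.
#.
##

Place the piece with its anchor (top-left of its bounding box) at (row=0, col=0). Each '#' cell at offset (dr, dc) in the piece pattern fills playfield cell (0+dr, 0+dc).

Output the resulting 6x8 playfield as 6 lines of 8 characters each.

Fill (0+0,0+0) = (0,0)
Fill (0+1,0+0) = (1,0)
Fill (0+2,0+0) = (2,0)
Fill (0+2,0+1) = (2,1)

Answer: #.......
#.......
##.#..#.
.#.....#
..###..#
....#.#.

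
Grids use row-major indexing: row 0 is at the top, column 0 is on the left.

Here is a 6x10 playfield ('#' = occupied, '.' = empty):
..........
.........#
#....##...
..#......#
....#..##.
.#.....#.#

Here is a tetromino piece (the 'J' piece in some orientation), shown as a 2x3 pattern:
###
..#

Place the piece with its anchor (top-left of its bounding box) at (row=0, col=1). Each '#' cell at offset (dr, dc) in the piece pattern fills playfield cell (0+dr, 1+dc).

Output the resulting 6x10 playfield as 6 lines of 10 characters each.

Answer: .###......
...#.....#
#....##...
..#......#
....#..##.
.#.....#.#

Derivation:
Fill (0+0,1+0) = (0,1)
Fill (0+0,1+1) = (0,2)
Fill (0+0,1+2) = (0,3)
Fill (0+1,1+2) = (1,3)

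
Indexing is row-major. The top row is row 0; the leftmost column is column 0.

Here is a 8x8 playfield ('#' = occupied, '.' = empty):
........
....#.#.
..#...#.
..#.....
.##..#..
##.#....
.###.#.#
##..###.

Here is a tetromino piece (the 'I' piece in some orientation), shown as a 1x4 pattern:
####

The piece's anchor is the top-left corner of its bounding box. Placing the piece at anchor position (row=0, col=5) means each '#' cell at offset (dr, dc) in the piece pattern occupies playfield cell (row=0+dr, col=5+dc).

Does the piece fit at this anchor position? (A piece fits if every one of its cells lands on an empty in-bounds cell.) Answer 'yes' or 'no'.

Answer: no

Derivation:
Check each piece cell at anchor (0, 5):
  offset (0,0) -> (0,5): empty -> OK
  offset (0,1) -> (0,6): empty -> OK
  offset (0,2) -> (0,7): empty -> OK
  offset (0,3) -> (0,8): out of bounds -> FAIL
All cells valid: no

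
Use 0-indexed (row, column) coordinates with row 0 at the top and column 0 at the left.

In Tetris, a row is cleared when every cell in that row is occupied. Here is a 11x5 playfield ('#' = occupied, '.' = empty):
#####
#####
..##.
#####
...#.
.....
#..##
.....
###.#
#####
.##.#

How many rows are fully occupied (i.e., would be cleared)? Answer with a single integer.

Check each row:
  row 0: 0 empty cells -> FULL (clear)
  row 1: 0 empty cells -> FULL (clear)
  row 2: 3 empty cells -> not full
  row 3: 0 empty cells -> FULL (clear)
  row 4: 4 empty cells -> not full
  row 5: 5 empty cells -> not full
  row 6: 2 empty cells -> not full
  row 7: 5 empty cells -> not full
  row 8: 1 empty cell -> not full
  row 9: 0 empty cells -> FULL (clear)
  row 10: 2 empty cells -> not full
Total rows cleared: 4

Answer: 4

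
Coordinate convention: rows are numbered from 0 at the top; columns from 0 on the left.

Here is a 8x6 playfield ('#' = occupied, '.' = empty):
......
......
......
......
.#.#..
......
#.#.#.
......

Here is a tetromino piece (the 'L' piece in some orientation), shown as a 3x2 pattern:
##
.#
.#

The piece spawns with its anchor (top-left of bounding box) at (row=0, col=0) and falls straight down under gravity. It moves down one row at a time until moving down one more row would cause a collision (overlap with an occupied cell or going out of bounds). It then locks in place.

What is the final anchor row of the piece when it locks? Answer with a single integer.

Answer: 1

Derivation:
Spawn at (row=0, col=0). Try each row:
  row 0: fits
  row 1: fits
  row 2: blocked -> lock at row 1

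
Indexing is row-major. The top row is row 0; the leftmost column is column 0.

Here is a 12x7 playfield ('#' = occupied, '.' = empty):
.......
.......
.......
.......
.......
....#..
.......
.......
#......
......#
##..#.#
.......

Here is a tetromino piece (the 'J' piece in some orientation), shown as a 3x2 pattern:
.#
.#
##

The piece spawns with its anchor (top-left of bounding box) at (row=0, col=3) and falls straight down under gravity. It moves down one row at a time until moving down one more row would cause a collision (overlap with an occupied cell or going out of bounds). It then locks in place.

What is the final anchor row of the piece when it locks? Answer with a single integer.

Answer: 2

Derivation:
Spawn at (row=0, col=3). Try each row:
  row 0: fits
  row 1: fits
  row 2: fits
  row 3: blocked -> lock at row 2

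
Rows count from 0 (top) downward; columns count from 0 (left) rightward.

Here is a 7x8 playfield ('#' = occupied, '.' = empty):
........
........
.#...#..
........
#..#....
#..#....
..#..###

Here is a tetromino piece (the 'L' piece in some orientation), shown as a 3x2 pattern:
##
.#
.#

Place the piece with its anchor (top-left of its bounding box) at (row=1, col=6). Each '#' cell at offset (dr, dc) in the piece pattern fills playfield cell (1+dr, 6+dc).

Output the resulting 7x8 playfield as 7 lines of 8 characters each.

Answer: ........
......##
.#...#.#
.......#
#..#....
#..#....
..#..###

Derivation:
Fill (1+0,6+0) = (1,6)
Fill (1+0,6+1) = (1,7)
Fill (1+1,6+1) = (2,7)
Fill (1+2,6+1) = (3,7)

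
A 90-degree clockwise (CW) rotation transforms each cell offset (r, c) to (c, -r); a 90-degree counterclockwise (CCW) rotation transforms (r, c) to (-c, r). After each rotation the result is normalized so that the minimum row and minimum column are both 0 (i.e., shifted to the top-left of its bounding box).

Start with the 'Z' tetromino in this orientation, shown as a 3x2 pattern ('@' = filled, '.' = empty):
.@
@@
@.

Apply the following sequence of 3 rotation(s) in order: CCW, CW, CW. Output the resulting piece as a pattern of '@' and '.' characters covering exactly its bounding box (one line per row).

Start:
.@
@@
@.
After rotation 1 (CCW):
@@.
.@@
After rotation 2 (CW):
.@
@@
@.
After rotation 3 (CW):
@@.
.@@

Answer: @@.
.@@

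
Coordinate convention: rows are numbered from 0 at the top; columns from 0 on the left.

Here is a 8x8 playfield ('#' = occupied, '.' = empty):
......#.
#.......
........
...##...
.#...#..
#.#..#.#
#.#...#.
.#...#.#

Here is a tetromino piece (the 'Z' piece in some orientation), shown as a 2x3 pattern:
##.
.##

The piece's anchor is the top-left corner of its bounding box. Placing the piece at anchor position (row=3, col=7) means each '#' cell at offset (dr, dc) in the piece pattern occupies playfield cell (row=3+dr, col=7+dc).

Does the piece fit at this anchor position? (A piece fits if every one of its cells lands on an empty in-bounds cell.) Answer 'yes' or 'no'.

Check each piece cell at anchor (3, 7):
  offset (0,0) -> (3,7): empty -> OK
  offset (0,1) -> (3,8): out of bounds -> FAIL
  offset (1,1) -> (4,8): out of bounds -> FAIL
  offset (1,2) -> (4,9): out of bounds -> FAIL
All cells valid: no

Answer: no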